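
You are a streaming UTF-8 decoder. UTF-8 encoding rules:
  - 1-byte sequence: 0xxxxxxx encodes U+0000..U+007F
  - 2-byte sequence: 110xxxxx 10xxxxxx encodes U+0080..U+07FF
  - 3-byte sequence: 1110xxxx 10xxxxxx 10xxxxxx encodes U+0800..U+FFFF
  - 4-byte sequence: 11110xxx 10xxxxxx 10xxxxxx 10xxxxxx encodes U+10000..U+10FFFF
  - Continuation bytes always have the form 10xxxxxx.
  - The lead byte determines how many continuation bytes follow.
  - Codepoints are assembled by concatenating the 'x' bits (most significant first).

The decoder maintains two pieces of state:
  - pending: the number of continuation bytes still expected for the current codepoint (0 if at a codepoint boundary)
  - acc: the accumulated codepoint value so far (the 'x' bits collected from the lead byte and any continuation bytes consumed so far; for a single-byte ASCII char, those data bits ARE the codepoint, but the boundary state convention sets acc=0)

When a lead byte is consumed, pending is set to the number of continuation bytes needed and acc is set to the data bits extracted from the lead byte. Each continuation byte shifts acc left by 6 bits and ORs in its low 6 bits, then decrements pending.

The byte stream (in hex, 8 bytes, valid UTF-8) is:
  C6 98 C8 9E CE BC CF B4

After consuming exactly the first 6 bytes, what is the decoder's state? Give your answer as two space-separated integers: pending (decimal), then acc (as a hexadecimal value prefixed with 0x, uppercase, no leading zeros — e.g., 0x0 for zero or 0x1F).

Answer: 0 0x3BC

Derivation:
Byte[0]=C6: 2-byte lead. pending=1, acc=0x6
Byte[1]=98: continuation. acc=(acc<<6)|0x18=0x198, pending=0
Byte[2]=C8: 2-byte lead. pending=1, acc=0x8
Byte[3]=9E: continuation. acc=(acc<<6)|0x1E=0x21E, pending=0
Byte[4]=CE: 2-byte lead. pending=1, acc=0xE
Byte[5]=BC: continuation. acc=(acc<<6)|0x3C=0x3BC, pending=0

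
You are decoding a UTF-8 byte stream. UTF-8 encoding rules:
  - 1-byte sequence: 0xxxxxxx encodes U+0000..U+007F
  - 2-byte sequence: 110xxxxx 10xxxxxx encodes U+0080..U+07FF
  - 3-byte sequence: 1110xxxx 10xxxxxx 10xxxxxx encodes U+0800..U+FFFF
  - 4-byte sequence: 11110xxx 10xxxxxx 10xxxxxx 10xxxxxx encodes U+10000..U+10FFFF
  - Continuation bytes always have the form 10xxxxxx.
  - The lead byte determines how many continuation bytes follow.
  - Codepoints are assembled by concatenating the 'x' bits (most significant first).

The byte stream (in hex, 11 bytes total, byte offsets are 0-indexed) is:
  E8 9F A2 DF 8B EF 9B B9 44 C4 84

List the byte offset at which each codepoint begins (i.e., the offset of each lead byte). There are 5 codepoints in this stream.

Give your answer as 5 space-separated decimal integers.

Byte[0]=E8: 3-byte lead, need 2 cont bytes. acc=0x8
Byte[1]=9F: continuation. acc=(acc<<6)|0x1F=0x21F
Byte[2]=A2: continuation. acc=(acc<<6)|0x22=0x87E2
Completed: cp=U+87E2 (starts at byte 0)
Byte[3]=DF: 2-byte lead, need 1 cont bytes. acc=0x1F
Byte[4]=8B: continuation. acc=(acc<<6)|0x0B=0x7CB
Completed: cp=U+07CB (starts at byte 3)
Byte[5]=EF: 3-byte lead, need 2 cont bytes. acc=0xF
Byte[6]=9B: continuation. acc=(acc<<6)|0x1B=0x3DB
Byte[7]=B9: continuation. acc=(acc<<6)|0x39=0xF6F9
Completed: cp=U+F6F9 (starts at byte 5)
Byte[8]=44: 1-byte ASCII. cp=U+0044
Byte[9]=C4: 2-byte lead, need 1 cont bytes. acc=0x4
Byte[10]=84: continuation. acc=(acc<<6)|0x04=0x104
Completed: cp=U+0104 (starts at byte 9)

Answer: 0 3 5 8 9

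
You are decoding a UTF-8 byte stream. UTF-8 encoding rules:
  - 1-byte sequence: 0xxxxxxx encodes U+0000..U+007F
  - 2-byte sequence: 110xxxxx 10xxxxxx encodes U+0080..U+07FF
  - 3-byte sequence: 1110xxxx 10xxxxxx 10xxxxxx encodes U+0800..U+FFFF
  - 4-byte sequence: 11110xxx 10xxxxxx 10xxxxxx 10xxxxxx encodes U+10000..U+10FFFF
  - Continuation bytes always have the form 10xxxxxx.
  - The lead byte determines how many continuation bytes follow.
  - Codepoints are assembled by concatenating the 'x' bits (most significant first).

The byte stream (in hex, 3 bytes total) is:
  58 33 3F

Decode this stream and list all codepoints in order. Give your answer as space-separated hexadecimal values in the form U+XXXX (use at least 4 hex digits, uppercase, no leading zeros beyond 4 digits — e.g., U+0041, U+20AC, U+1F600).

Answer: U+0058 U+0033 U+003F

Derivation:
Byte[0]=58: 1-byte ASCII. cp=U+0058
Byte[1]=33: 1-byte ASCII. cp=U+0033
Byte[2]=3F: 1-byte ASCII. cp=U+003F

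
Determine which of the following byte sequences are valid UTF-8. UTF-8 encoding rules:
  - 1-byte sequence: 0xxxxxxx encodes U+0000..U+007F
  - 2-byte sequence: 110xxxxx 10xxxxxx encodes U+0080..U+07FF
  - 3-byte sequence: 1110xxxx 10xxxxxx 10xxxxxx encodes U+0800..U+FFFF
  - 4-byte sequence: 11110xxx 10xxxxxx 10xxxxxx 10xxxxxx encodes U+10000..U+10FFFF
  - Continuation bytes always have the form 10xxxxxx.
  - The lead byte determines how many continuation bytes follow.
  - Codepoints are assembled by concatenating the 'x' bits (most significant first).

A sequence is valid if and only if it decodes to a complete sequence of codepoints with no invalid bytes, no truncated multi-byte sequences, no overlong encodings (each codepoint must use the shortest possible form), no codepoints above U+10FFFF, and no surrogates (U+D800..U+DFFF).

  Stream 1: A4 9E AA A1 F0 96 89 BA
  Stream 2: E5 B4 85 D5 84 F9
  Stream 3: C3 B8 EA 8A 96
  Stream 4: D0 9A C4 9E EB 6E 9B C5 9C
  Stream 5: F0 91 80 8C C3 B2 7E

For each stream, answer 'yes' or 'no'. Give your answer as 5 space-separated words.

Stream 1: error at byte offset 0. INVALID
Stream 2: error at byte offset 5. INVALID
Stream 3: decodes cleanly. VALID
Stream 4: error at byte offset 5. INVALID
Stream 5: decodes cleanly. VALID

Answer: no no yes no yes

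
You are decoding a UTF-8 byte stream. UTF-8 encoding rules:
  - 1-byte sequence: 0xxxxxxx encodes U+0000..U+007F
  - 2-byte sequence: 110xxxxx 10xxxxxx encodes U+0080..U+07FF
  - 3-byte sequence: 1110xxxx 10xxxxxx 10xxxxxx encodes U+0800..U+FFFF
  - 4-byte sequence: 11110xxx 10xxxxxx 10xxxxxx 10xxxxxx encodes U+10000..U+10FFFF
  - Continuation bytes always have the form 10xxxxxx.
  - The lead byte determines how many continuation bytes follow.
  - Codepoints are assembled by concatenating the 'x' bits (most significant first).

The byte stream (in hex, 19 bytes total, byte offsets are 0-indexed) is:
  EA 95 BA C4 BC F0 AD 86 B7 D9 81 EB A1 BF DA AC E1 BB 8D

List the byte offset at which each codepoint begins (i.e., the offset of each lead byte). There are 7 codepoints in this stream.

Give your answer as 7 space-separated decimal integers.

Byte[0]=EA: 3-byte lead, need 2 cont bytes. acc=0xA
Byte[1]=95: continuation. acc=(acc<<6)|0x15=0x295
Byte[2]=BA: continuation. acc=(acc<<6)|0x3A=0xA57A
Completed: cp=U+A57A (starts at byte 0)
Byte[3]=C4: 2-byte lead, need 1 cont bytes. acc=0x4
Byte[4]=BC: continuation. acc=(acc<<6)|0x3C=0x13C
Completed: cp=U+013C (starts at byte 3)
Byte[5]=F0: 4-byte lead, need 3 cont bytes. acc=0x0
Byte[6]=AD: continuation. acc=(acc<<6)|0x2D=0x2D
Byte[7]=86: continuation. acc=(acc<<6)|0x06=0xB46
Byte[8]=B7: continuation. acc=(acc<<6)|0x37=0x2D1B7
Completed: cp=U+2D1B7 (starts at byte 5)
Byte[9]=D9: 2-byte lead, need 1 cont bytes. acc=0x19
Byte[10]=81: continuation. acc=(acc<<6)|0x01=0x641
Completed: cp=U+0641 (starts at byte 9)
Byte[11]=EB: 3-byte lead, need 2 cont bytes. acc=0xB
Byte[12]=A1: continuation. acc=(acc<<6)|0x21=0x2E1
Byte[13]=BF: continuation. acc=(acc<<6)|0x3F=0xB87F
Completed: cp=U+B87F (starts at byte 11)
Byte[14]=DA: 2-byte lead, need 1 cont bytes. acc=0x1A
Byte[15]=AC: continuation. acc=(acc<<6)|0x2C=0x6AC
Completed: cp=U+06AC (starts at byte 14)
Byte[16]=E1: 3-byte lead, need 2 cont bytes. acc=0x1
Byte[17]=BB: continuation. acc=(acc<<6)|0x3B=0x7B
Byte[18]=8D: continuation. acc=(acc<<6)|0x0D=0x1ECD
Completed: cp=U+1ECD (starts at byte 16)

Answer: 0 3 5 9 11 14 16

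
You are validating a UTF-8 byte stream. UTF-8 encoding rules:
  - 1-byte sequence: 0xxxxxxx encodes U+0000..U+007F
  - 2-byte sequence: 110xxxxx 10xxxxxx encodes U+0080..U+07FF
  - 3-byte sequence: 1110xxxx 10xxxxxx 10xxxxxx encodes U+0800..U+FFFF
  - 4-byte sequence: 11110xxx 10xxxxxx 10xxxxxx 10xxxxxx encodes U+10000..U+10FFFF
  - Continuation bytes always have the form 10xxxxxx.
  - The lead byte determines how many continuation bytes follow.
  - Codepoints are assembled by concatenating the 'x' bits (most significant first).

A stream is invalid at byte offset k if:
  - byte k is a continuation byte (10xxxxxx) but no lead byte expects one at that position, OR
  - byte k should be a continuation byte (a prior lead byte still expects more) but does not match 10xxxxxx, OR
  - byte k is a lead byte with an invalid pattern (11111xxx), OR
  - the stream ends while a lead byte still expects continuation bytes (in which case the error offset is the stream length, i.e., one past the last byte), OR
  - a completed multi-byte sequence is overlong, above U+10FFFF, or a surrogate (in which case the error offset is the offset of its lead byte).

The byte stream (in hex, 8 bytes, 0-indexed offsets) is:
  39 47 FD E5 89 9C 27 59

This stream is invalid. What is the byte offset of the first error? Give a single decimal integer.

Answer: 2

Derivation:
Byte[0]=39: 1-byte ASCII. cp=U+0039
Byte[1]=47: 1-byte ASCII. cp=U+0047
Byte[2]=FD: INVALID lead byte (not 0xxx/110x/1110/11110)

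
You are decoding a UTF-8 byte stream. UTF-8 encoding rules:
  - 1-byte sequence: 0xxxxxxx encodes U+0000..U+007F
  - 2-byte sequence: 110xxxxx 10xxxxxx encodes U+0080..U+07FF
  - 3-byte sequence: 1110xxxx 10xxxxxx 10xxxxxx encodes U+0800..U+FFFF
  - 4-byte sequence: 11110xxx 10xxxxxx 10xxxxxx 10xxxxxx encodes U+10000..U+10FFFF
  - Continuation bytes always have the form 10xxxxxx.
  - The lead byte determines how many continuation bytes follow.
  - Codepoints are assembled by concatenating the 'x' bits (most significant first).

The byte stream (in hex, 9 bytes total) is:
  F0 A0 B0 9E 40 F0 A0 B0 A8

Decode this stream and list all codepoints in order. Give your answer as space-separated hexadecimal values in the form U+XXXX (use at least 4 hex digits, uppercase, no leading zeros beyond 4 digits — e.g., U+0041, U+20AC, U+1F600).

Byte[0]=F0: 4-byte lead, need 3 cont bytes. acc=0x0
Byte[1]=A0: continuation. acc=(acc<<6)|0x20=0x20
Byte[2]=B0: continuation. acc=(acc<<6)|0x30=0x830
Byte[3]=9E: continuation. acc=(acc<<6)|0x1E=0x20C1E
Completed: cp=U+20C1E (starts at byte 0)
Byte[4]=40: 1-byte ASCII. cp=U+0040
Byte[5]=F0: 4-byte lead, need 3 cont bytes. acc=0x0
Byte[6]=A0: continuation. acc=(acc<<6)|0x20=0x20
Byte[7]=B0: continuation. acc=(acc<<6)|0x30=0x830
Byte[8]=A8: continuation. acc=(acc<<6)|0x28=0x20C28
Completed: cp=U+20C28 (starts at byte 5)

Answer: U+20C1E U+0040 U+20C28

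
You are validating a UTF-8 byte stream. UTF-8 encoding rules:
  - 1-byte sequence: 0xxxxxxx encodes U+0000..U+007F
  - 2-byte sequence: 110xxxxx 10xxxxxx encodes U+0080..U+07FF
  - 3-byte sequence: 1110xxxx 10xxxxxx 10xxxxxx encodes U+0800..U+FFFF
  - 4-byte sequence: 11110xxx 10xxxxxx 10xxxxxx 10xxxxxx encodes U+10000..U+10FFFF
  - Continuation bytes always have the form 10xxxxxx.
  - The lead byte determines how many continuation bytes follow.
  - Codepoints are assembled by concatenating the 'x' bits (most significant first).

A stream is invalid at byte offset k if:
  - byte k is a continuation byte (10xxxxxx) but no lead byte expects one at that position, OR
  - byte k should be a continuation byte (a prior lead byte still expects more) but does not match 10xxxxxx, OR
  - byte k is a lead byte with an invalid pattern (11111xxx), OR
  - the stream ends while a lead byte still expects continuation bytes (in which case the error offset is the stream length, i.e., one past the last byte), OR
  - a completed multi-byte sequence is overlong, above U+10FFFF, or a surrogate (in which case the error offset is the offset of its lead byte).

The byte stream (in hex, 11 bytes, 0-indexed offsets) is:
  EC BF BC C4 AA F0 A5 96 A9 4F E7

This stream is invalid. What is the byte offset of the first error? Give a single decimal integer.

Answer: 11

Derivation:
Byte[0]=EC: 3-byte lead, need 2 cont bytes. acc=0xC
Byte[1]=BF: continuation. acc=(acc<<6)|0x3F=0x33F
Byte[2]=BC: continuation. acc=(acc<<6)|0x3C=0xCFFC
Completed: cp=U+CFFC (starts at byte 0)
Byte[3]=C4: 2-byte lead, need 1 cont bytes. acc=0x4
Byte[4]=AA: continuation. acc=(acc<<6)|0x2A=0x12A
Completed: cp=U+012A (starts at byte 3)
Byte[5]=F0: 4-byte lead, need 3 cont bytes. acc=0x0
Byte[6]=A5: continuation. acc=(acc<<6)|0x25=0x25
Byte[7]=96: continuation. acc=(acc<<6)|0x16=0x956
Byte[8]=A9: continuation. acc=(acc<<6)|0x29=0x255A9
Completed: cp=U+255A9 (starts at byte 5)
Byte[9]=4F: 1-byte ASCII. cp=U+004F
Byte[10]=E7: 3-byte lead, need 2 cont bytes. acc=0x7
Byte[11]: stream ended, expected continuation. INVALID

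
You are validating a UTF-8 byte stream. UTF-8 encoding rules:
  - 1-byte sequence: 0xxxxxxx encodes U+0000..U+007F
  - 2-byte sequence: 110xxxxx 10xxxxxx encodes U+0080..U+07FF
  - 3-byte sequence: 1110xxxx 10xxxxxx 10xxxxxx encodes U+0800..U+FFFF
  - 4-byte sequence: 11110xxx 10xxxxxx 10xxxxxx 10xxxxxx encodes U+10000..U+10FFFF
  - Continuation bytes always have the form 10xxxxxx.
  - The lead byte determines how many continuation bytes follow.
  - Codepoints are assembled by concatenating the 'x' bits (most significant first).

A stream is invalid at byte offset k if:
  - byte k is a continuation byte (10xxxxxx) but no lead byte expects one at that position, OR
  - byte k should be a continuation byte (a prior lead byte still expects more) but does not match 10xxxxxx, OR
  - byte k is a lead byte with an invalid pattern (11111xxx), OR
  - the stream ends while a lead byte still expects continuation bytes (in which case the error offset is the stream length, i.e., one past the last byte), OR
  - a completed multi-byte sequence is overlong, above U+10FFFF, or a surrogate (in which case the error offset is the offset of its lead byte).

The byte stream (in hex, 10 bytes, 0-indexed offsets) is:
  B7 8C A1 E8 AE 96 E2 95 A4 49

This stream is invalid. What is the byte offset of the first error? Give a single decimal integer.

Answer: 0

Derivation:
Byte[0]=B7: INVALID lead byte (not 0xxx/110x/1110/11110)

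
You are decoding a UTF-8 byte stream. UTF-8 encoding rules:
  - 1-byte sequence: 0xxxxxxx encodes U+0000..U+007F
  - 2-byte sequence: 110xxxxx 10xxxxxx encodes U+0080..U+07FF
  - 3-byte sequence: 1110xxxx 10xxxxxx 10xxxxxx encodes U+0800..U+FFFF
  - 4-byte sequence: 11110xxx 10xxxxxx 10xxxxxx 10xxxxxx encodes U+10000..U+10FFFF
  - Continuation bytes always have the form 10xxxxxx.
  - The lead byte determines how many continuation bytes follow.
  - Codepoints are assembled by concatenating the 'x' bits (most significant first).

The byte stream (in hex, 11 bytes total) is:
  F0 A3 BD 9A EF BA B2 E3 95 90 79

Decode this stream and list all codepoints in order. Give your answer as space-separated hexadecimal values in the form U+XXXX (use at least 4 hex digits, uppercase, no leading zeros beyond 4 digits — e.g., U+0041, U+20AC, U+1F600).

Answer: U+23F5A U+FEB2 U+3550 U+0079

Derivation:
Byte[0]=F0: 4-byte lead, need 3 cont bytes. acc=0x0
Byte[1]=A3: continuation. acc=(acc<<6)|0x23=0x23
Byte[2]=BD: continuation. acc=(acc<<6)|0x3D=0x8FD
Byte[3]=9A: continuation. acc=(acc<<6)|0x1A=0x23F5A
Completed: cp=U+23F5A (starts at byte 0)
Byte[4]=EF: 3-byte lead, need 2 cont bytes. acc=0xF
Byte[5]=BA: continuation. acc=(acc<<6)|0x3A=0x3FA
Byte[6]=B2: continuation. acc=(acc<<6)|0x32=0xFEB2
Completed: cp=U+FEB2 (starts at byte 4)
Byte[7]=E3: 3-byte lead, need 2 cont bytes. acc=0x3
Byte[8]=95: continuation. acc=(acc<<6)|0x15=0xD5
Byte[9]=90: continuation. acc=(acc<<6)|0x10=0x3550
Completed: cp=U+3550 (starts at byte 7)
Byte[10]=79: 1-byte ASCII. cp=U+0079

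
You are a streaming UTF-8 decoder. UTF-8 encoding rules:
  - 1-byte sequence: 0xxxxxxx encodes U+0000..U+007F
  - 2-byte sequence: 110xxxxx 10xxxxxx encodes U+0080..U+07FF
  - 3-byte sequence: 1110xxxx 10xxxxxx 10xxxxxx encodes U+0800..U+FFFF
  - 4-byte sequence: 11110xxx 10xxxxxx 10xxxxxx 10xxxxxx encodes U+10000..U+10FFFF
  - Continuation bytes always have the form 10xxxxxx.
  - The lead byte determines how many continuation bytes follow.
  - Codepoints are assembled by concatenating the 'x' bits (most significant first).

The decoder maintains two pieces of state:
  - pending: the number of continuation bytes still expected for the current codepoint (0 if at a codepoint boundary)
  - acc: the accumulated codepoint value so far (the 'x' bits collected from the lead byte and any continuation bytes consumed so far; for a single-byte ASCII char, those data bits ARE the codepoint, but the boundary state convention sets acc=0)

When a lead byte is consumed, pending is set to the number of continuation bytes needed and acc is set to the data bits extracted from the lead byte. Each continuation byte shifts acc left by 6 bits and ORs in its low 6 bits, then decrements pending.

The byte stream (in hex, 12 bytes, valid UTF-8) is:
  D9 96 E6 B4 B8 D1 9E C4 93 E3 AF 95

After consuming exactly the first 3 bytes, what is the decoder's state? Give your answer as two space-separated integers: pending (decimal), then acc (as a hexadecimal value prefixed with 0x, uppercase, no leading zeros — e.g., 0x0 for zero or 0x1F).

Answer: 2 0x6

Derivation:
Byte[0]=D9: 2-byte lead. pending=1, acc=0x19
Byte[1]=96: continuation. acc=(acc<<6)|0x16=0x656, pending=0
Byte[2]=E6: 3-byte lead. pending=2, acc=0x6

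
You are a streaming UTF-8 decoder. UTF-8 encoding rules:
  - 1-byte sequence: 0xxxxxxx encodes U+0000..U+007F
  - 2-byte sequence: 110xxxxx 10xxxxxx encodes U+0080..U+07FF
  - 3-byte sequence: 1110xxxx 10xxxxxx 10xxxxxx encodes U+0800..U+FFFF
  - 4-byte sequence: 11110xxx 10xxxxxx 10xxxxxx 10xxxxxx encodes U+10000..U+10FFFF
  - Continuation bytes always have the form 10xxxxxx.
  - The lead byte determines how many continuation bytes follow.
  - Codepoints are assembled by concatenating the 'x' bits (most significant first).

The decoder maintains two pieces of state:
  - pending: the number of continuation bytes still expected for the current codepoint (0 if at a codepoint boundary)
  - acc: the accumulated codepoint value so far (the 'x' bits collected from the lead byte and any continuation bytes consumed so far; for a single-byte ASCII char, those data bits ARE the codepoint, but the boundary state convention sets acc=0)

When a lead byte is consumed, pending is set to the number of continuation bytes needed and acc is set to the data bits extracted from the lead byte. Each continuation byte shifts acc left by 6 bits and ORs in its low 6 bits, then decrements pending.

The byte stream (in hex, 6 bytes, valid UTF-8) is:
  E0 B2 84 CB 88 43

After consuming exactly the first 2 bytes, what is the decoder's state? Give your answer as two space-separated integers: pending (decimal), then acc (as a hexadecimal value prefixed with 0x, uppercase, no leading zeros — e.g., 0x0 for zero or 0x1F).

Byte[0]=E0: 3-byte lead. pending=2, acc=0x0
Byte[1]=B2: continuation. acc=(acc<<6)|0x32=0x32, pending=1

Answer: 1 0x32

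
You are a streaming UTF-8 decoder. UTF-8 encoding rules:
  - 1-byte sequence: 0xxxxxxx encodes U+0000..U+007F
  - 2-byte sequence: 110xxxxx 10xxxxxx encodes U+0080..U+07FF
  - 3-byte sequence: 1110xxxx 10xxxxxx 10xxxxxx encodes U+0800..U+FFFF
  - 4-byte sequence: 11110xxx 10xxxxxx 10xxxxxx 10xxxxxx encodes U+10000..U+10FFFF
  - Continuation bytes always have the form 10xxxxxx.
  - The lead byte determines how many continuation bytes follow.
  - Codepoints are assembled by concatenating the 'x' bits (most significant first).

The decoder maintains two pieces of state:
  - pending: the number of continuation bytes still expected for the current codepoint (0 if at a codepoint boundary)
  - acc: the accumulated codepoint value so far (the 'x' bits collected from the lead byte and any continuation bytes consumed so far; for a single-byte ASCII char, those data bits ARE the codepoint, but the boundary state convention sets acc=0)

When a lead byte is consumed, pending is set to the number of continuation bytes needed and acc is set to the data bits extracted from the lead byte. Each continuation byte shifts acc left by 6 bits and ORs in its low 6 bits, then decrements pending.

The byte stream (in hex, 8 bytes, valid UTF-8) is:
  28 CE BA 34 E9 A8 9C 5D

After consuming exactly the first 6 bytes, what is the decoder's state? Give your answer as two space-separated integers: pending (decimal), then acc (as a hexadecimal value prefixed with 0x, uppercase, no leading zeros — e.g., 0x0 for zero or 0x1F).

Answer: 1 0x268

Derivation:
Byte[0]=28: 1-byte. pending=0, acc=0x0
Byte[1]=CE: 2-byte lead. pending=1, acc=0xE
Byte[2]=BA: continuation. acc=(acc<<6)|0x3A=0x3BA, pending=0
Byte[3]=34: 1-byte. pending=0, acc=0x0
Byte[4]=E9: 3-byte lead. pending=2, acc=0x9
Byte[5]=A8: continuation. acc=(acc<<6)|0x28=0x268, pending=1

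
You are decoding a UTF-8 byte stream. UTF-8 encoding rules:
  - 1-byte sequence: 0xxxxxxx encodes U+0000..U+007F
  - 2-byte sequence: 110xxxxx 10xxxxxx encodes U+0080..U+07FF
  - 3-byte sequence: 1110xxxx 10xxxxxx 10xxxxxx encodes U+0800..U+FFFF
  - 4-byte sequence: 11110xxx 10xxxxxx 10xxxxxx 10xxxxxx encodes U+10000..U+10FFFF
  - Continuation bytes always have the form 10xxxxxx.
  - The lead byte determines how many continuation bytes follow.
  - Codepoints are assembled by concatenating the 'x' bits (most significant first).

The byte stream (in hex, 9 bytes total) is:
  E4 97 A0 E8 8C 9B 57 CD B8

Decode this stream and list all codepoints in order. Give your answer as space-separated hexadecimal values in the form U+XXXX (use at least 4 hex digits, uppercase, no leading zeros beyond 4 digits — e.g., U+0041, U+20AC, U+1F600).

Answer: U+45E0 U+831B U+0057 U+0378

Derivation:
Byte[0]=E4: 3-byte lead, need 2 cont bytes. acc=0x4
Byte[1]=97: continuation. acc=(acc<<6)|0x17=0x117
Byte[2]=A0: continuation. acc=(acc<<6)|0x20=0x45E0
Completed: cp=U+45E0 (starts at byte 0)
Byte[3]=E8: 3-byte lead, need 2 cont bytes. acc=0x8
Byte[4]=8C: continuation. acc=(acc<<6)|0x0C=0x20C
Byte[5]=9B: continuation. acc=(acc<<6)|0x1B=0x831B
Completed: cp=U+831B (starts at byte 3)
Byte[6]=57: 1-byte ASCII. cp=U+0057
Byte[7]=CD: 2-byte lead, need 1 cont bytes. acc=0xD
Byte[8]=B8: continuation. acc=(acc<<6)|0x38=0x378
Completed: cp=U+0378 (starts at byte 7)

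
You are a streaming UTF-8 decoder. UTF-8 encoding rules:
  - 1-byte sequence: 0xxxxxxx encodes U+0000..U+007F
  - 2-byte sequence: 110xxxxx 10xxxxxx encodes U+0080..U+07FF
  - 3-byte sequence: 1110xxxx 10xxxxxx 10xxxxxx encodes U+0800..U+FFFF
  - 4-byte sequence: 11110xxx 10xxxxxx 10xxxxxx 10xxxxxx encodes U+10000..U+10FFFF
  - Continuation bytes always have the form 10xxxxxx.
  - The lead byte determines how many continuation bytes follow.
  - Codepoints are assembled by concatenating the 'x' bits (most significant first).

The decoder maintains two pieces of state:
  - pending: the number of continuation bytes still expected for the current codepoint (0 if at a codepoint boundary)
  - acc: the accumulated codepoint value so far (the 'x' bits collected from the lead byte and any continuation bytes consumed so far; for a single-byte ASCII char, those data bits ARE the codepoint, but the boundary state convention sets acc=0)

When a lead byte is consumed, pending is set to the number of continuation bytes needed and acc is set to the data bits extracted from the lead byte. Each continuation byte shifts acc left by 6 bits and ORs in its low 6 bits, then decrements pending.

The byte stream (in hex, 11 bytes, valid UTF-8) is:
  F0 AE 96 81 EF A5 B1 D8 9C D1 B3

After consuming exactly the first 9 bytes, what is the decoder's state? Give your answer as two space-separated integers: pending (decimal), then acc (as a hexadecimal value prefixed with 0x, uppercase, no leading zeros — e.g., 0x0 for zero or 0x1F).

Byte[0]=F0: 4-byte lead. pending=3, acc=0x0
Byte[1]=AE: continuation. acc=(acc<<6)|0x2E=0x2E, pending=2
Byte[2]=96: continuation. acc=(acc<<6)|0x16=0xB96, pending=1
Byte[3]=81: continuation. acc=(acc<<6)|0x01=0x2E581, pending=0
Byte[4]=EF: 3-byte lead. pending=2, acc=0xF
Byte[5]=A5: continuation. acc=(acc<<6)|0x25=0x3E5, pending=1
Byte[6]=B1: continuation. acc=(acc<<6)|0x31=0xF971, pending=0
Byte[7]=D8: 2-byte lead. pending=1, acc=0x18
Byte[8]=9C: continuation. acc=(acc<<6)|0x1C=0x61C, pending=0

Answer: 0 0x61C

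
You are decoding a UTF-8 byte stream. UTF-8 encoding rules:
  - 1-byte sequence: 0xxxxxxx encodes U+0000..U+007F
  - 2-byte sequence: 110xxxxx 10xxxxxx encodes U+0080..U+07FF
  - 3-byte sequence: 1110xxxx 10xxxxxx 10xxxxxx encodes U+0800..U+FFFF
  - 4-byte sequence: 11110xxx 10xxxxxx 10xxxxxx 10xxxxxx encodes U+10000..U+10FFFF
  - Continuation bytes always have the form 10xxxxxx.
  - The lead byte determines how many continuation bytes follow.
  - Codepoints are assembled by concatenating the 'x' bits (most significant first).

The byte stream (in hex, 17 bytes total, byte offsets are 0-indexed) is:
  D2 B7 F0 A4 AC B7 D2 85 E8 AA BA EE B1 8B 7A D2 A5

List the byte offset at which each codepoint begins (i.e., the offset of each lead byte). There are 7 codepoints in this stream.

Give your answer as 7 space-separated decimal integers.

Answer: 0 2 6 8 11 14 15

Derivation:
Byte[0]=D2: 2-byte lead, need 1 cont bytes. acc=0x12
Byte[1]=B7: continuation. acc=(acc<<6)|0x37=0x4B7
Completed: cp=U+04B7 (starts at byte 0)
Byte[2]=F0: 4-byte lead, need 3 cont bytes. acc=0x0
Byte[3]=A4: continuation. acc=(acc<<6)|0x24=0x24
Byte[4]=AC: continuation. acc=(acc<<6)|0x2C=0x92C
Byte[5]=B7: continuation. acc=(acc<<6)|0x37=0x24B37
Completed: cp=U+24B37 (starts at byte 2)
Byte[6]=D2: 2-byte lead, need 1 cont bytes. acc=0x12
Byte[7]=85: continuation. acc=(acc<<6)|0x05=0x485
Completed: cp=U+0485 (starts at byte 6)
Byte[8]=E8: 3-byte lead, need 2 cont bytes. acc=0x8
Byte[9]=AA: continuation. acc=(acc<<6)|0x2A=0x22A
Byte[10]=BA: continuation. acc=(acc<<6)|0x3A=0x8ABA
Completed: cp=U+8ABA (starts at byte 8)
Byte[11]=EE: 3-byte lead, need 2 cont bytes. acc=0xE
Byte[12]=B1: continuation. acc=(acc<<6)|0x31=0x3B1
Byte[13]=8B: continuation. acc=(acc<<6)|0x0B=0xEC4B
Completed: cp=U+EC4B (starts at byte 11)
Byte[14]=7A: 1-byte ASCII. cp=U+007A
Byte[15]=D2: 2-byte lead, need 1 cont bytes. acc=0x12
Byte[16]=A5: continuation. acc=(acc<<6)|0x25=0x4A5
Completed: cp=U+04A5 (starts at byte 15)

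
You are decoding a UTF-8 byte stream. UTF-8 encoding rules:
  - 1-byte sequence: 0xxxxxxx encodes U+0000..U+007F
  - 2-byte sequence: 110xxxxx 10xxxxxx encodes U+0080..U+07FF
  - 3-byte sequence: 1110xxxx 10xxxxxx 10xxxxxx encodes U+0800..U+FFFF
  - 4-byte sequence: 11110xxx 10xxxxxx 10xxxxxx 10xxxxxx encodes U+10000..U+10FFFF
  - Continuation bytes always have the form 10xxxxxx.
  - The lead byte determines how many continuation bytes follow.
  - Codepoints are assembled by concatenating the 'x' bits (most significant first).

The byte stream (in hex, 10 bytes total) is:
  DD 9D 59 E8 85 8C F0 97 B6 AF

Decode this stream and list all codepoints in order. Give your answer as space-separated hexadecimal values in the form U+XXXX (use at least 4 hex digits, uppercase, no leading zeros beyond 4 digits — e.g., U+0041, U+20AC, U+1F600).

Answer: U+075D U+0059 U+814C U+17DAF

Derivation:
Byte[0]=DD: 2-byte lead, need 1 cont bytes. acc=0x1D
Byte[1]=9D: continuation. acc=(acc<<6)|0x1D=0x75D
Completed: cp=U+075D (starts at byte 0)
Byte[2]=59: 1-byte ASCII. cp=U+0059
Byte[3]=E8: 3-byte lead, need 2 cont bytes. acc=0x8
Byte[4]=85: continuation. acc=(acc<<6)|0x05=0x205
Byte[5]=8C: continuation. acc=(acc<<6)|0x0C=0x814C
Completed: cp=U+814C (starts at byte 3)
Byte[6]=F0: 4-byte lead, need 3 cont bytes. acc=0x0
Byte[7]=97: continuation. acc=(acc<<6)|0x17=0x17
Byte[8]=B6: continuation. acc=(acc<<6)|0x36=0x5F6
Byte[9]=AF: continuation. acc=(acc<<6)|0x2F=0x17DAF
Completed: cp=U+17DAF (starts at byte 6)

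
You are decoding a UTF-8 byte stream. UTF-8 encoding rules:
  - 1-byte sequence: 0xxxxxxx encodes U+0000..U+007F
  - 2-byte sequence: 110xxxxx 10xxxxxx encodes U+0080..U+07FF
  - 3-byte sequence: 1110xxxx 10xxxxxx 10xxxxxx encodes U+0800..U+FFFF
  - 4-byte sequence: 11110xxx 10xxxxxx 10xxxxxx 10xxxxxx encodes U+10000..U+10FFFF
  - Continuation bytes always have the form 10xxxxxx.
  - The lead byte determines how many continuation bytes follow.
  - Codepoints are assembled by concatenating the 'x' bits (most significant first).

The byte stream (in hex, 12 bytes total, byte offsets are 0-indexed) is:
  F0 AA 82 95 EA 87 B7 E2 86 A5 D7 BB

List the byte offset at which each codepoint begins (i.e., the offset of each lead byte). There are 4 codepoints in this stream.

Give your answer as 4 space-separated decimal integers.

Byte[0]=F0: 4-byte lead, need 3 cont bytes. acc=0x0
Byte[1]=AA: continuation. acc=(acc<<6)|0x2A=0x2A
Byte[2]=82: continuation. acc=(acc<<6)|0x02=0xA82
Byte[3]=95: continuation. acc=(acc<<6)|0x15=0x2A095
Completed: cp=U+2A095 (starts at byte 0)
Byte[4]=EA: 3-byte lead, need 2 cont bytes. acc=0xA
Byte[5]=87: continuation. acc=(acc<<6)|0x07=0x287
Byte[6]=B7: continuation. acc=(acc<<6)|0x37=0xA1F7
Completed: cp=U+A1F7 (starts at byte 4)
Byte[7]=E2: 3-byte lead, need 2 cont bytes. acc=0x2
Byte[8]=86: continuation. acc=(acc<<6)|0x06=0x86
Byte[9]=A5: continuation. acc=(acc<<6)|0x25=0x21A5
Completed: cp=U+21A5 (starts at byte 7)
Byte[10]=D7: 2-byte lead, need 1 cont bytes. acc=0x17
Byte[11]=BB: continuation. acc=(acc<<6)|0x3B=0x5FB
Completed: cp=U+05FB (starts at byte 10)

Answer: 0 4 7 10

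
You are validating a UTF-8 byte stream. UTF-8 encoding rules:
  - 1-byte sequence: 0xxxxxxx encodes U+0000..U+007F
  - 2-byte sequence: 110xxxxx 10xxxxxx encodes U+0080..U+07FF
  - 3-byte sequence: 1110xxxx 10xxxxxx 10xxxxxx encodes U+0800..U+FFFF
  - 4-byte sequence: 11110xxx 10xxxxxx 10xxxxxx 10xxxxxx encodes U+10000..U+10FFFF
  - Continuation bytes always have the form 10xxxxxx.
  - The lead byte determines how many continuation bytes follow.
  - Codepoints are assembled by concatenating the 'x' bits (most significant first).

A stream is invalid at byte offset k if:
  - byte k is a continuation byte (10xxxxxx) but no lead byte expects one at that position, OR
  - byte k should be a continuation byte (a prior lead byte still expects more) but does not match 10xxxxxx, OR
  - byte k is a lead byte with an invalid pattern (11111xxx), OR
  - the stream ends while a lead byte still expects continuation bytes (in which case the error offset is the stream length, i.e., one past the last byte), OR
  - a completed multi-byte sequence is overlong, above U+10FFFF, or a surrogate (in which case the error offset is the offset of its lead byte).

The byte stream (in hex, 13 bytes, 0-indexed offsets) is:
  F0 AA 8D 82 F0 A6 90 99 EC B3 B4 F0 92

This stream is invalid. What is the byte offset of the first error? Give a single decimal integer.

Answer: 13

Derivation:
Byte[0]=F0: 4-byte lead, need 3 cont bytes. acc=0x0
Byte[1]=AA: continuation. acc=(acc<<6)|0x2A=0x2A
Byte[2]=8D: continuation. acc=(acc<<6)|0x0D=0xA8D
Byte[3]=82: continuation. acc=(acc<<6)|0x02=0x2A342
Completed: cp=U+2A342 (starts at byte 0)
Byte[4]=F0: 4-byte lead, need 3 cont bytes. acc=0x0
Byte[5]=A6: continuation. acc=(acc<<6)|0x26=0x26
Byte[6]=90: continuation. acc=(acc<<6)|0x10=0x990
Byte[7]=99: continuation. acc=(acc<<6)|0x19=0x26419
Completed: cp=U+26419 (starts at byte 4)
Byte[8]=EC: 3-byte lead, need 2 cont bytes. acc=0xC
Byte[9]=B3: continuation. acc=(acc<<6)|0x33=0x333
Byte[10]=B4: continuation. acc=(acc<<6)|0x34=0xCCF4
Completed: cp=U+CCF4 (starts at byte 8)
Byte[11]=F0: 4-byte lead, need 3 cont bytes. acc=0x0
Byte[12]=92: continuation. acc=(acc<<6)|0x12=0x12
Byte[13]: stream ended, expected continuation. INVALID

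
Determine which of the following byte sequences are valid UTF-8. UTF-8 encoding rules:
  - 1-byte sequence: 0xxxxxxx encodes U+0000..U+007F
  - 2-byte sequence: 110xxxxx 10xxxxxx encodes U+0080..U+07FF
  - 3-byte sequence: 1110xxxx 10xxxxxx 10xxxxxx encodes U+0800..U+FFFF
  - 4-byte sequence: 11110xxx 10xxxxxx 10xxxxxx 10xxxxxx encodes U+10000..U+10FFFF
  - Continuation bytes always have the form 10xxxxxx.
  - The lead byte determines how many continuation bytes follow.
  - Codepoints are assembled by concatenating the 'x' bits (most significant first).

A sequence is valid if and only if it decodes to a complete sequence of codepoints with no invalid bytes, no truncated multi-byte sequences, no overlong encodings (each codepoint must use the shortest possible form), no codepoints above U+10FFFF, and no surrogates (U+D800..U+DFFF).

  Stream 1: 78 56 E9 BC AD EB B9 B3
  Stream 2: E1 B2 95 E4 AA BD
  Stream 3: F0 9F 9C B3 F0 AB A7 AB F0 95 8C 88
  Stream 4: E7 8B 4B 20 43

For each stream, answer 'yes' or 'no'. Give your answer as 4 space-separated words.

Stream 1: decodes cleanly. VALID
Stream 2: decodes cleanly. VALID
Stream 3: decodes cleanly. VALID
Stream 4: error at byte offset 2. INVALID

Answer: yes yes yes no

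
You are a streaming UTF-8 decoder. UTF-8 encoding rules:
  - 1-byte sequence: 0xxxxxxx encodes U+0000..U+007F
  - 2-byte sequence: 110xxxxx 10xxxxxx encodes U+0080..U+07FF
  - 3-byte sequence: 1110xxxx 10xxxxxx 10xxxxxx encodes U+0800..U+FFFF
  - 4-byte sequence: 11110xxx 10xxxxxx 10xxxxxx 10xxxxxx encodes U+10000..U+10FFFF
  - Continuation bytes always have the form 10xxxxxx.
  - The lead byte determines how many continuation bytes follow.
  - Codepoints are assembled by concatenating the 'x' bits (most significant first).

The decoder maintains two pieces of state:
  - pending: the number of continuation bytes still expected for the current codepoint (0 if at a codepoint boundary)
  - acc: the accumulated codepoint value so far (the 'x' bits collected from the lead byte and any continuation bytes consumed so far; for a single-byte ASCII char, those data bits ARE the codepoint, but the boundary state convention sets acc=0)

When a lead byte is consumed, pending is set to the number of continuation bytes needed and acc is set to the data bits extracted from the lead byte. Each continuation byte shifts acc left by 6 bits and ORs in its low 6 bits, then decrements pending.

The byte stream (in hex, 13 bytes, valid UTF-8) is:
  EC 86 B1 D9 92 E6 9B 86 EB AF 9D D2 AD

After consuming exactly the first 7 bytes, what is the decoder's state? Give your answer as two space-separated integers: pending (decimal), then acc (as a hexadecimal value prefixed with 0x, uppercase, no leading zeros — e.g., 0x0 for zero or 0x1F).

Byte[0]=EC: 3-byte lead. pending=2, acc=0xC
Byte[1]=86: continuation. acc=(acc<<6)|0x06=0x306, pending=1
Byte[2]=B1: continuation. acc=(acc<<6)|0x31=0xC1B1, pending=0
Byte[3]=D9: 2-byte lead. pending=1, acc=0x19
Byte[4]=92: continuation. acc=(acc<<6)|0x12=0x652, pending=0
Byte[5]=E6: 3-byte lead. pending=2, acc=0x6
Byte[6]=9B: continuation. acc=(acc<<6)|0x1B=0x19B, pending=1

Answer: 1 0x19B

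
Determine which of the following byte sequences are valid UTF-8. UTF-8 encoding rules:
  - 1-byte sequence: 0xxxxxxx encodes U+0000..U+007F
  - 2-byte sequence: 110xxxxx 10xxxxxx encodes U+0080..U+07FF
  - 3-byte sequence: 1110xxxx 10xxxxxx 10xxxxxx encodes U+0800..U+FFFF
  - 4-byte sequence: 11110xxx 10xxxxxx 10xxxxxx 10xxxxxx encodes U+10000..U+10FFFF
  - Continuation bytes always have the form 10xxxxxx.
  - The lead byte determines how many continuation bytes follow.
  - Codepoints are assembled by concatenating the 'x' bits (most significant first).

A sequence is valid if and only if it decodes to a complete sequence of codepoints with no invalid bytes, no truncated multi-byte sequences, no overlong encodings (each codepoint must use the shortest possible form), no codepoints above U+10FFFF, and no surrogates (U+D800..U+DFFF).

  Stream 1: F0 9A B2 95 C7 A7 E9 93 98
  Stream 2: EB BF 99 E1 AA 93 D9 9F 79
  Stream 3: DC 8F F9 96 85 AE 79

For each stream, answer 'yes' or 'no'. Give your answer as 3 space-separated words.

Answer: yes yes no

Derivation:
Stream 1: decodes cleanly. VALID
Stream 2: decodes cleanly. VALID
Stream 3: error at byte offset 2. INVALID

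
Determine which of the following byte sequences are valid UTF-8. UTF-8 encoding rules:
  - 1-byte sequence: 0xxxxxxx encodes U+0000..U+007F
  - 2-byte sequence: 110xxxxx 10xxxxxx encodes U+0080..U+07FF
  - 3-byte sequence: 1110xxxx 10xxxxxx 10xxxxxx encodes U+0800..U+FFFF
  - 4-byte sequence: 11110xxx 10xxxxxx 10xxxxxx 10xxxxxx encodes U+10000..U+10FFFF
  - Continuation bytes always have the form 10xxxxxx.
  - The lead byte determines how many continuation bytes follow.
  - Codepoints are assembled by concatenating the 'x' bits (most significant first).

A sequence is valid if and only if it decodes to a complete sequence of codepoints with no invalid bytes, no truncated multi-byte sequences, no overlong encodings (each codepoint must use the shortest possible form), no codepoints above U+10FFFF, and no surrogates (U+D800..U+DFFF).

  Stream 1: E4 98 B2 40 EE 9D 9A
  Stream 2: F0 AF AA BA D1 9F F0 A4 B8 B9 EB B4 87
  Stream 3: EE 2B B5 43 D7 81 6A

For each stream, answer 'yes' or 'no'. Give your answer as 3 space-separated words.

Answer: yes yes no

Derivation:
Stream 1: decodes cleanly. VALID
Stream 2: decodes cleanly. VALID
Stream 3: error at byte offset 1. INVALID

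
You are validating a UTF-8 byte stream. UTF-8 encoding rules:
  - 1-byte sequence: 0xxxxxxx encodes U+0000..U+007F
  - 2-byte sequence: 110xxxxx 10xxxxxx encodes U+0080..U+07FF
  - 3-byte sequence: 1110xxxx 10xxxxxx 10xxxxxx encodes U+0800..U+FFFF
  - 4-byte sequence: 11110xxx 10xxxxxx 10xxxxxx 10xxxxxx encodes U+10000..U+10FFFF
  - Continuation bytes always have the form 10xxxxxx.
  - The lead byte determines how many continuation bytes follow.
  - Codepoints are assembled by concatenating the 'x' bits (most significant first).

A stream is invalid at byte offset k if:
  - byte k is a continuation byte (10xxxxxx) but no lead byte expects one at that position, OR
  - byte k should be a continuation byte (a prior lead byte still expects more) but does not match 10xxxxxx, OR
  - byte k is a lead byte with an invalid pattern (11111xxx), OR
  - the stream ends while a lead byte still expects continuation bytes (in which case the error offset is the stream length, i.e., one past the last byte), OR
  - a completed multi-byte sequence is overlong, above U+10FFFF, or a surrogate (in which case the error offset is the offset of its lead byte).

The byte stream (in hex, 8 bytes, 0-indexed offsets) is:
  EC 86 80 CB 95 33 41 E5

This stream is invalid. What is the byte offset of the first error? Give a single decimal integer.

Byte[0]=EC: 3-byte lead, need 2 cont bytes. acc=0xC
Byte[1]=86: continuation. acc=(acc<<6)|0x06=0x306
Byte[2]=80: continuation. acc=(acc<<6)|0x00=0xC180
Completed: cp=U+C180 (starts at byte 0)
Byte[3]=CB: 2-byte lead, need 1 cont bytes. acc=0xB
Byte[4]=95: continuation. acc=(acc<<6)|0x15=0x2D5
Completed: cp=U+02D5 (starts at byte 3)
Byte[5]=33: 1-byte ASCII. cp=U+0033
Byte[6]=41: 1-byte ASCII. cp=U+0041
Byte[7]=E5: 3-byte lead, need 2 cont bytes. acc=0x5
Byte[8]: stream ended, expected continuation. INVALID

Answer: 8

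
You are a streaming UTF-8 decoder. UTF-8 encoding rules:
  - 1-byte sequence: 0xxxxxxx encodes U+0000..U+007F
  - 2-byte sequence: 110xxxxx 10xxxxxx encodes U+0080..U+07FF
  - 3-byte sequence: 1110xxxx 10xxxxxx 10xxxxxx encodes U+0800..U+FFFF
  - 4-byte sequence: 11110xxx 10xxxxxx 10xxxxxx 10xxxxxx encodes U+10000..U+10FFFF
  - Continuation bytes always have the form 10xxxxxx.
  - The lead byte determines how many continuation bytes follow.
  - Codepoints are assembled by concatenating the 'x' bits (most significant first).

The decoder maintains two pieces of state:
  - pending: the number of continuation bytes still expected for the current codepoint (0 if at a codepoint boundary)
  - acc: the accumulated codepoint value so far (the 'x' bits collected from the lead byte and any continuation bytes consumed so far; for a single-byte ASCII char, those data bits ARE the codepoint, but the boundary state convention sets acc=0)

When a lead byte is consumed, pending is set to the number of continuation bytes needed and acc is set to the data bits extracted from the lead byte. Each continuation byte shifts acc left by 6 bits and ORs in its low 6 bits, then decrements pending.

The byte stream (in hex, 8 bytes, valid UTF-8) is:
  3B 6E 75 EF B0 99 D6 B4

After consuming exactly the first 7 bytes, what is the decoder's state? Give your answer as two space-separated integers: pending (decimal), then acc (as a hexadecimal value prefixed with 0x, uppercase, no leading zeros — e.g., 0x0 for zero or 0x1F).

Answer: 1 0x16

Derivation:
Byte[0]=3B: 1-byte. pending=0, acc=0x0
Byte[1]=6E: 1-byte. pending=0, acc=0x0
Byte[2]=75: 1-byte. pending=0, acc=0x0
Byte[3]=EF: 3-byte lead. pending=2, acc=0xF
Byte[4]=B0: continuation. acc=(acc<<6)|0x30=0x3F0, pending=1
Byte[5]=99: continuation. acc=(acc<<6)|0x19=0xFC19, pending=0
Byte[6]=D6: 2-byte lead. pending=1, acc=0x16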